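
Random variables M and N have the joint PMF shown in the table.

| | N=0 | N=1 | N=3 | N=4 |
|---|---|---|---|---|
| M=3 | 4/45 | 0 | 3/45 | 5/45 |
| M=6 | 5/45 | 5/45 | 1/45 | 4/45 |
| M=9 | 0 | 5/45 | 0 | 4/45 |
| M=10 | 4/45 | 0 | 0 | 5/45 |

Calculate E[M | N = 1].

15/2

P(N = 1) = 2/9.
Σ M·P over the event = 6·(5/45) + 9·(5/45) = 5/3.
E[M | N = 1] = (5/3) / (2/9) = 15/2.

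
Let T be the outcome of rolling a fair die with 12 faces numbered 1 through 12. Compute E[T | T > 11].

Given T > 11, T is equally likely to be any of {12}.
E[T | T > 11] = (12) / 1 = 12.

12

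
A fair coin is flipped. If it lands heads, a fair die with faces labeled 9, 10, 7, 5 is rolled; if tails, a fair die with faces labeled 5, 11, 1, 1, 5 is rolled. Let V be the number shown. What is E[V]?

247/40

E[V | heads] = (9+10+7+5)/4 = 31/4.
E[V | tails] = (5+11+1+1+5)/5 = 23/5.
E[V] = (1/2)·(31/4) + (1/2)·(23/5) = 247/40.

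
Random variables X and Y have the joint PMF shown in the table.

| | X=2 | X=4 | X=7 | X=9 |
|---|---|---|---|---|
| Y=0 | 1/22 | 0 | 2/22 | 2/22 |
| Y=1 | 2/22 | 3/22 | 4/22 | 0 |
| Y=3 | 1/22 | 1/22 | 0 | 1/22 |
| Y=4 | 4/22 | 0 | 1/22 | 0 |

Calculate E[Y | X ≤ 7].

35/19

P(X ≤ 7) = 19/22.
Summing Y·P(X=x,Y=y) over the conditioning event gives 35/22.
E[Y | X ≤ 7] = (35/22) / (19/22) = 35/19.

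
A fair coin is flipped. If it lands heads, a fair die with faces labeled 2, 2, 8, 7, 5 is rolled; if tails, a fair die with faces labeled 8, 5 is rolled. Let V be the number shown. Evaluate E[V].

113/20

E[V | heads] = (2+2+8+7+5)/5 = 24/5.
E[V | tails] = (8+5)/2 = 13/2.
E[V] = (1/2)·(24/5) + (1/2)·(13/2) = 113/20.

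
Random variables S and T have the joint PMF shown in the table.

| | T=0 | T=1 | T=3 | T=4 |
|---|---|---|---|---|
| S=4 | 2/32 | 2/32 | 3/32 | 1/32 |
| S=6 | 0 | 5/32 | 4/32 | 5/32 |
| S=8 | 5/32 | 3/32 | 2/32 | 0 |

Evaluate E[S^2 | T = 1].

202/5

P(T = 1) = 5/16.
Σ S^2·P over the event = 16·(2/32) + 36·(5/32) + 64·(3/32) = 101/8.
E[S^2 | T = 1] = (101/8) / (5/16) = 202/5.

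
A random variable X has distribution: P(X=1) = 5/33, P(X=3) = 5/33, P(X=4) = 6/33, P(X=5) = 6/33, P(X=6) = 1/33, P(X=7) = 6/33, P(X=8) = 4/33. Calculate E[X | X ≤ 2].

1

P(X ≤ 2) = 5/33.
Σ over the event: 1·5/33 = 5/33.
E[X | X ≤ 2] = (5/33) / (5/33) = 1.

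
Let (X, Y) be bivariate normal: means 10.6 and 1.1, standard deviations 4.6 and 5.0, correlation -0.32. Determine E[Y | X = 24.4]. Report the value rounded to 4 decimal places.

-3.7000

The regression of Y on X has slope ρ·σ_Y/σ_X and passes through (μ_X, μ_Y).
E[Y | X=24.4] = 1.1 + (-0.32)·(5.0/4.6)·(24.4 − (10.6)) = 1.1 + (-0.347826)·(13.8) = -3.7000.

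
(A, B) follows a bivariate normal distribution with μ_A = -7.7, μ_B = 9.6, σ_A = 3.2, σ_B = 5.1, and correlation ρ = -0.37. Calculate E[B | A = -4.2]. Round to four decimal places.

7.5361

E[B | A=x] = μ_B + ρ(σ_B/σ_A)(x − μ_A) for jointly normal variables.
E[B | A=-4.2] = 9.6 + (-0.37)·(5.1/3.2)·(-4.2 − (-7.7)) = 9.6 + (-0.58969)·(3.5) = 7.5361.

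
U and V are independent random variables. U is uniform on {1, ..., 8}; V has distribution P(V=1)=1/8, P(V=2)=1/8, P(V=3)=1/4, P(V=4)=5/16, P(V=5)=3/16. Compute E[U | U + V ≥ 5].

277/57

P(U + V ≥ 5) = 57/64.
Summing U·P(x,y) over outcomes with U + V ≥ 5 gives 277/64.
E[U | U + V ≥ 5] = (277/64) / (57/64) = 277/57.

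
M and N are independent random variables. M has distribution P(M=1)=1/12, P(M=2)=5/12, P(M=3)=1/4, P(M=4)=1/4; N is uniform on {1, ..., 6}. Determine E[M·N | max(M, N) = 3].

29/5

P(max(M, N) = 3) = 5/24.
Summing MN·P(x,y) over outcomes with max(M, N) = 3 gives 29/24.
E[M·N | max(M, N) = 3] = (29/24) / (5/24) = 29/5.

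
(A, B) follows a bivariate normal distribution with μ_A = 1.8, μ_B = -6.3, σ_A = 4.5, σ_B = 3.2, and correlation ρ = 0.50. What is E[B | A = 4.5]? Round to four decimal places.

-5.3400

The regression of B on A has slope ρ·σ_B/σ_A and passes through (μ_A, μ_B).
E[B | A=4.5] = -6.3 + (0.50)·(3.2/4.5)·(4.5 − (1.8)) = -6.3 + (0.35556)·(2.7) = -5.3400.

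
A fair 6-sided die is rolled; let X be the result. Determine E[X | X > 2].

9/2

Given X > 2, X is equally likely to be any of {3, 4, 5, 6}.
E[X | X > 2] = (3 + 4 + 5 + 6) / 4 = 9/2.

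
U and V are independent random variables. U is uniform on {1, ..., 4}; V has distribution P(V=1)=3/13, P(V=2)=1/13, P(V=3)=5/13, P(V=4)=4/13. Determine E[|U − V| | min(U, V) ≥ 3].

1/2

P(min(U, V) ≥ 3) = 9/26.
Summing |U−V|·P(x,y) over outcomes with min(U, V) ≥ 3 gives 9/52.
E[|U − V| | min(U, V) ≥ 3] = (9/52) / (9/26) = 1/2.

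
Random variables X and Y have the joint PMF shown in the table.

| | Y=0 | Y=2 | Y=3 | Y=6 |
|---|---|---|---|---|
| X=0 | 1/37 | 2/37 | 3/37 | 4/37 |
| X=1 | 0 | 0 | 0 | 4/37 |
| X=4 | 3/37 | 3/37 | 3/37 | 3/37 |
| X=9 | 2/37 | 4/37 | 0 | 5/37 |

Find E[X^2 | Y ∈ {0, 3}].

43/2

P(Y ∈ {0, 3}) = 12/37.
Σ X^2·P over the event = 0·(1/37) + 0·(3/37) + 16·(3/37) + 16·(3/37) + 81·(2/37) = 258/37.
E[X^2 | Y ∈ {0, 3}] = (258/37) / (12/37) = 43/2.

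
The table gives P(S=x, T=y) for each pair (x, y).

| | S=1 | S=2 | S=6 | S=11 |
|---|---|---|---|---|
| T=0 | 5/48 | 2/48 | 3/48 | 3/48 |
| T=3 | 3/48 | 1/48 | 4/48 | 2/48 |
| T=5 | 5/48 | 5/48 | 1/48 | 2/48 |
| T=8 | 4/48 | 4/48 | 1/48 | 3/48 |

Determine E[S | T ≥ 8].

P(T ≥ 8) = 1/4.
Summing S·P(S=x,T=y) over the conditioning event gives 17/16.
E[S | T ≥ 8] = (17/16) / (1/4) = 17/4.

17/4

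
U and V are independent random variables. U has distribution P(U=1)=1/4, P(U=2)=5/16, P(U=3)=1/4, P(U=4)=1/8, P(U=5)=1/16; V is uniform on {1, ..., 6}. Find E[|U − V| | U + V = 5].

9/5

P(U + V = 5) = 5/32.
Summing |U−V|·P(x,y) over outcomes with U + V = 5 gives 9/32.
E[|U − V| | U + V = 5] = (9/32) / (5/32) = 9/5.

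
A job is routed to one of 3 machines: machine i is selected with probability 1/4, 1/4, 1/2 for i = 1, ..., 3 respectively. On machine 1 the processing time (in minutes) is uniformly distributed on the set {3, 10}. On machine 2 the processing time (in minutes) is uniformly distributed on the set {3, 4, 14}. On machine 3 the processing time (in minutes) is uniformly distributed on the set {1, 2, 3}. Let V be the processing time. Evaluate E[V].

35/8

E[V | machine 1] = (3+10)/2 = 13/2.
E[V | machine 2] = (3+4+14)/3 = 7.
E[V | machine 3] = (1+2+3)/3 = 2.
By the law of total expectation,
E[V] = (1/4)·(13/2) + (1/4)·(7) + (1/2)·(2) = 35/8.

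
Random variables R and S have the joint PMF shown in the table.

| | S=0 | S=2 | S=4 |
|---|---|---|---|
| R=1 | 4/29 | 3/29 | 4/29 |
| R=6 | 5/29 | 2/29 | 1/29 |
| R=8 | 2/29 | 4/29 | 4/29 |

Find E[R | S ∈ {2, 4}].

P(S ∈ {2, 4}) = 18/29.
Σ R·P over the event = 1·(3/29) + 1·(4/29) + 6·(2/29) + 6·(1/29) + 8·(4/29) + 8·(4/29) = 89/29.
E[R | S ∈ {2, 4}] = (89/29) / (18/29) = 89/18.

89/18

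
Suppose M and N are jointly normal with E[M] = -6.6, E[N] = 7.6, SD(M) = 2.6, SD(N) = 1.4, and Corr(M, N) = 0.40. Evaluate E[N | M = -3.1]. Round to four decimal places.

E[N | M=x] = μ_N + ρ(σ_N/σ_M)(x − μ_M) for jointly normal variables.
E[N | M=-3.1] = 7.6 + (0.40)·(1.4/2.6)·(-3.1 − (-6.6)) = 7.6 + (0.21538)·(3.5) = 8.3538.

8.3538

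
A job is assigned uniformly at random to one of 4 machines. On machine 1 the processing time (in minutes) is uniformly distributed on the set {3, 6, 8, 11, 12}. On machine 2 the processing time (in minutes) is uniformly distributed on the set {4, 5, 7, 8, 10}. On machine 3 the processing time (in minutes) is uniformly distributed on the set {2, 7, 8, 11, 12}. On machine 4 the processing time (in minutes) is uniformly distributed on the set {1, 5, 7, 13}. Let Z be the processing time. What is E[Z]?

293/40

E[Z | machine 1] = (3+6+8+11+12)/5 = 8.
E[Z | machine 2] = (4+5+7+8+10)/5 = 34/5.
E[Z | machine 3] = (2+7+8+11+12)/5 = 8.
E[Z | machine 4] = (1+5+7+13)/4 = 13/2.
By the law of total expectation,
E[Z] = (1/4)·(8) + (1/4)·(34/5) + (1/4)·(8) + (1/4)·(13/2) = 293/40.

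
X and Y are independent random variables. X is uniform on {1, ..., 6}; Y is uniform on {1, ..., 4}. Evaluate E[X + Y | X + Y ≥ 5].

62/9

P(X + Y ≥ 5) = 3/4.
Summing (X+Y)·P(x,y) over outcomes with X + Y ≥ 5 gives 31/6.
E[X + Y | X + Y ≥ 5] = (31/6) / (3/4) = 62/9.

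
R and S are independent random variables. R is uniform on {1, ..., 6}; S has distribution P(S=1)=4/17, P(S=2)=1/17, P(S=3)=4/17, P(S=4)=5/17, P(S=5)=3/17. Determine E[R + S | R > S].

50/7

P(R > S) = 49/102.
Summing (R+S)·P(x,y) over outcomes with R > S gives 175/51.
E[R + S | R > S] = (175/51) / (49/102) = 50/7.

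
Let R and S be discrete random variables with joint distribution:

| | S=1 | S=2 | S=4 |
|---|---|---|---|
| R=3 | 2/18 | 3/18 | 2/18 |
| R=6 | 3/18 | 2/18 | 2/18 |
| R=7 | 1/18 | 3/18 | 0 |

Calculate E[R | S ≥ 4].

9/2

P(S ≥ 4) = 2/9.
Summing R·P(R=x,S=y) over the conditioning event gives 1.
E[R | S ≥ 4] = (1) / (2/9) = 9/2.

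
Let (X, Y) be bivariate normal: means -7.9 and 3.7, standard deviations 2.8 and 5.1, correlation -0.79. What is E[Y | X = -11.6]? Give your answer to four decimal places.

9.0240

The regression of Y on X has slope ρ·σ_Y/σ_X and passes through (μ_X, μ_Y).
E[Y | X=-11.6] = 3.7 + (-0.79)·(5.1/2.8)·(-11.6 − (-7.9)) = 3.7 + (-1.43893)·(-3.7) = 9.0240.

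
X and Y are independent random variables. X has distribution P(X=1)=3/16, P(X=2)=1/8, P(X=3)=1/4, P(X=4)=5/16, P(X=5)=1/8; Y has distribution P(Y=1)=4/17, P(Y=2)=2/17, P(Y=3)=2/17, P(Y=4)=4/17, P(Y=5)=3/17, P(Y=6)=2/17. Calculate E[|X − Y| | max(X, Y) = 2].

P(max(X, Y) = 2) = 9/136.
Summing |X−Y|·P(x,y) over outcomes with max(X, Y) = 2 gives 7/136.
E[|X − Y| | max(X, Y) = 2] = (7/136) / (9/136) = 7/9.

7/9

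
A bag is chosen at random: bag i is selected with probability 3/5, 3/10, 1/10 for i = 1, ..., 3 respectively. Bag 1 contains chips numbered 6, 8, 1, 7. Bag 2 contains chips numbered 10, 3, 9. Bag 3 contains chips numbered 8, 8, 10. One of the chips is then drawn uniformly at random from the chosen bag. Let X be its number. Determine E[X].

191/30

E[X | bag 1] = (6+8+1+7)/4 = 11/2.
E[X | bag 2] = (10+3+9)/3 = 22/3.
E[X | bag 3] = (8+8+10)/3 = 26/3.
By the law of total expectation,
E[X] = (3/5)·(11/2) + (3/10)·(22/3) + (1/10)·(26/3) = 191/30.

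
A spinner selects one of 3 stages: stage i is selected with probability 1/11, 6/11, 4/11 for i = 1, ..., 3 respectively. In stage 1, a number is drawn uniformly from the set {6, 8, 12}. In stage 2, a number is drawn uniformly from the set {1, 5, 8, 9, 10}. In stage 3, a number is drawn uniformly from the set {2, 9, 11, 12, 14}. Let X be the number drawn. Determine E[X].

E[X | stage 1] = (6+8+12)/3 = 26/3.
E[X | stage 2] = (1+5+8+9+10)/5 = 33/5.
E[X | stage 3] = (2+9+11+12+14)/5 = 48/5.
By the law of total expectation,
E[X] = (1/11)·(26/3) + (6/11)·(33/5) + (4/11)·(48/5) = 260/33.

260/33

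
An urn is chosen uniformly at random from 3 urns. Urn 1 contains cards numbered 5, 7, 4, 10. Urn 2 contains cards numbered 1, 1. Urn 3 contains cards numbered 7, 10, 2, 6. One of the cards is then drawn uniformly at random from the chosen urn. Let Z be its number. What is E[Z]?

E[Z | urn 1] = (5+7+4+10)/4 = 13/2.
E[Z | urn 2] = (1+1)/2 = 1.
E[Z | urn 3] = (7+10+2+6)/4 = 25/4.
By the law of total expectation,
E[Z] = (1/3)·(13/2) + (1/3)·(1) + (1/3)·(25/4) = 55/12.

55/12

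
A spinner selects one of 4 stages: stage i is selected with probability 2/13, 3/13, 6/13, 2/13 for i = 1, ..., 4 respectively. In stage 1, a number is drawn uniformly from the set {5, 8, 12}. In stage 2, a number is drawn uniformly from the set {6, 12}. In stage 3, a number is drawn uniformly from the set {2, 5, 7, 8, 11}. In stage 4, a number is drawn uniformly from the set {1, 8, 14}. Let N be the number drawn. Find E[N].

E[N | stage 1] = (5+8+12)/3 = 25/3.
E[N | stage 2] = (6+12)/2 = 9.
E[N | stage 3] = (2+5+7+8+11)/5 = 33/5.
E[N | stage 4] = (1+8+14)/3 = 23/3.
E[N] = (2/13)·(25/3) + (3/13)·(9) + (6/13)·(33/5) + (2/13)·(23/3) = 493/65.

493/65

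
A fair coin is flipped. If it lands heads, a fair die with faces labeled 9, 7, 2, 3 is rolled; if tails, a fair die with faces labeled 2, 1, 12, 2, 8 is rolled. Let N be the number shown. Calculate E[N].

E[N | heads] = (9+7+2+3)/4 = 21/4.
E[N | tails] = (2+1+12+2+8)/5 = 5.
E[N] = (1/2)·(21/4) + (1/2)·(5) = 41/8.

41/8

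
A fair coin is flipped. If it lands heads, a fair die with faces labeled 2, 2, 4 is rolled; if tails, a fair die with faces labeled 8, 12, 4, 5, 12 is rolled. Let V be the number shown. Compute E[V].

163/30

E[V | heads] = (2+2+4)/3 = 8/3.
E[V | tails] = (8+12+4+5+12)/5 = 41/5.
E[V] = (1/2)·(8/3) + (1/2)·(41/5) = 163/30.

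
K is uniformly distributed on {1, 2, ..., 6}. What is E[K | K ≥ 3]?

9/2

Given K ≥ 3, K is equally likely to be any of {3, 4, 5, 6}.
E[K | K ≥ 3] = (3 + 4 + 5 + 6) / 4 = 9/2.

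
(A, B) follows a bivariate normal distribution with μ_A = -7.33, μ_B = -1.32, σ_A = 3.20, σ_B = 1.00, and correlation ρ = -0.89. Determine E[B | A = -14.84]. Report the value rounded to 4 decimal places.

E[B | A=x] = μ_B + ρ(σ_B/σ_A)(x − μ_A) for jointly normal variables.
E[B | A=-14.84] = -1.32 + (-0.89)·(1.00/3.20)·(-14.84 − (-7.33)) = -1.32 + (-0.278125)·(-7.51) = 0.7687.

0.7687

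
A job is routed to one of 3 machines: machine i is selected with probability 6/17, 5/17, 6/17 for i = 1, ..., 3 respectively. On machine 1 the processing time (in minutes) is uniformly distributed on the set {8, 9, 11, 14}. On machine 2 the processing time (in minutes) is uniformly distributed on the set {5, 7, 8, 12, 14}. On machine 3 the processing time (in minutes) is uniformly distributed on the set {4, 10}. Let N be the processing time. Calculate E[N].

151/17

E[N | machine 1] = (8+9+11+14)/4 = 21/2.
E[N | machine 2] = (5+7+8+12+14)/5 = 46/5.
E[N | machine 3] = (4+10)/2 = 7.
By the law of total expectation,
E[N] = (6/17)·(21/2) + (5/17)·(46/5) + (6/17)·(7) = 151/17.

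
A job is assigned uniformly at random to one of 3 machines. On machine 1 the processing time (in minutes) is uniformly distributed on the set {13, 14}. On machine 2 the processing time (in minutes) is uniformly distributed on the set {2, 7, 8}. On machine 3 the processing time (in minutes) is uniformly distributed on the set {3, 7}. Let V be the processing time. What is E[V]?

145/18

E[V | machine 1] = (13+14)/2 = 27/2.
E[V | machine 2] = (2+7+8)/3 = 17/3.
E[V | machine 3] = (3+7)/2 = 5.
E[V] = (1/3)·(27/2) + (1/3)·(17/3) + (1/3)·(5) = 145/18.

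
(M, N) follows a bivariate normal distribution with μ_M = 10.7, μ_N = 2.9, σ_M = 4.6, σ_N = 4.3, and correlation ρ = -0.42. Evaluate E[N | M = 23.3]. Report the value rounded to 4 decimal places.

-2.0469

The regression of N on M has slope ρ·σ_N/σ_M and passes through (μ_M, μ_N).
E[N | M=23.3] = 2.9 + (-0.42)·(4.3/4.6)·(23.3 − (10.7)) = 2.9 + (-0.39261)·(12.6) = -2.0469.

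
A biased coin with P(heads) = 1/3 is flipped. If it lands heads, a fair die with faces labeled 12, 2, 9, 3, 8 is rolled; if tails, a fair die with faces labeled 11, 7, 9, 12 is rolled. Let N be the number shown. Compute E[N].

263/30

E[N | heads] = (12+2+9+3+8)/5 = 34/5.
E[N | tails] = (11+7+9+12)/4 = 39/4.
By the law of total expectation,
E[N] = (1/3)·(34/5) + (2/3)·(39/4) = 263/30.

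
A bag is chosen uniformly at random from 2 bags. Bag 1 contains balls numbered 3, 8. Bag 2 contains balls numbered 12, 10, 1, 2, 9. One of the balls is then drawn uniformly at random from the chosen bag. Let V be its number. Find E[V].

123/20

E[V | bag 1] = (3+8)/2 = 11/2.
E[V | bag 2] = (12+10+1+2+9)/5 = 34/5.
E[V] = (1/2)·(11/2) + (1/2)·(34/5) = 123/20.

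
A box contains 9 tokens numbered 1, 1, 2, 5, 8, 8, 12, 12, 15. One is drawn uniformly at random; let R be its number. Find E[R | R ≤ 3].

4/3

P(R ≤ 3) = 1/3.
Σ over the event: 1·2/9 + 2·1/9 = 4/9.
E[R | R ≤ 3] = (4/9) / (1/3) = 4/3.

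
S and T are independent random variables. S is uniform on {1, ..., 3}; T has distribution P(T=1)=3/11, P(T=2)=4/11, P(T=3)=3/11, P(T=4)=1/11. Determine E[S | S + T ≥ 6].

P(S + T ≥ 6) = 5/33.
Summing S·P(x,y) over outcomes with S + T ≥ 6 gives 14/33.
E[S | S + T ≥ 6] = (14/33) / (5/33) = 14/5.

14/5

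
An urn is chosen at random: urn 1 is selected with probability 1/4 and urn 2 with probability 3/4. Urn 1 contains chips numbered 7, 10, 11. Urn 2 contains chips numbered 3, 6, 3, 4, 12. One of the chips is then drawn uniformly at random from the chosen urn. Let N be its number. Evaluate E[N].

E[N | urn 1] = (7+10+11)/3 = 28/3.
E[N | urn 2] = (3+6+3+4+12)/5 = 28/5.
E[N] = (1/4)·(28/3) + (3/4)·(28/5) = 98/15.

98/15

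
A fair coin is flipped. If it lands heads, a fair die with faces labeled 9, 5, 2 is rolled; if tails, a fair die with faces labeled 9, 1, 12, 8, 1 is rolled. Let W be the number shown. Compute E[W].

E[W | heads] = (9+5+2)/3 = 16/3.
E[W | tails] = (9+1+12+8+1)/5 = 31/5.
By the law of total expectation,
E[W] = (1/2)·(16/3) + (1/2)·(31/5) = 173/30.

173/30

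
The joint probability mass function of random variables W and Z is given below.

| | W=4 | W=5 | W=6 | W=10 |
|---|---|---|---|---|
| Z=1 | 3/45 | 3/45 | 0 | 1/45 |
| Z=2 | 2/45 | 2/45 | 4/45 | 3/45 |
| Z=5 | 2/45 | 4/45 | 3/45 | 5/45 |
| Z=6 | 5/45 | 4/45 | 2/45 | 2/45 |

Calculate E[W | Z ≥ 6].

72/13

P(Z ≥ 6) = 13/45.
Σ W·P over the event = 4·(5/45) + 5·(4/45) + 6·(2/45) + 10·(2/45) = 8/5.
E[W | Z ≥ 6] = (8/5) / (13/45) = 72/13.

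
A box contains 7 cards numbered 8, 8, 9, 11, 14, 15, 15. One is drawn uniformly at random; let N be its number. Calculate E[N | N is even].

P(N is even) = 3/7.
Σ over the event: 8·2/7 + 14·1/7 = 30/7.
E[N | N is even] = (30/7) / (3/7) = 10.

10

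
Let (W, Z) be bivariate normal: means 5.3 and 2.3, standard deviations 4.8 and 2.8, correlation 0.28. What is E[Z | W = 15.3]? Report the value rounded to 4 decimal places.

3.9333

For a bivariate normal, E[Z | W=x] = μ_Z + ρ·(σ_Z/σ_W)·(x − μ_W).
E[Z | W=15.3] = 2.3 + (0.28)·(2.8/4.8)·(15.3 − (5.3)) = 2.3 + (0.16333)·(10) = 3.9333.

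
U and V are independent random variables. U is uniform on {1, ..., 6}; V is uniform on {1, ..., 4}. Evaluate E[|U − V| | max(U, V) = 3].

Outcomes with max(U, V) = 3: (1,3), (2,3), (3,1), (3,2), (3,3), each with probability 1/24.
E[|U − V| | max(U, V) = 3] = (2 + 1 + 2 + 1 + 0) / 5 = 6/5.

6/5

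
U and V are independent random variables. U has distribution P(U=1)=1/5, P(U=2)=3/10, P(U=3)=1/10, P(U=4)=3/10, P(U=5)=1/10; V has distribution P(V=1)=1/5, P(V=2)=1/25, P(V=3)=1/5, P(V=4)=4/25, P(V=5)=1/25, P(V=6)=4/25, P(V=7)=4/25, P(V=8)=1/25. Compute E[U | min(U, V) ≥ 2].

13/4

P(min(U, V) ≥ 2) = 16/25.
Summing U·P(x,y) over outcomes with min(U, V) ≥ 2 gives 52/25.
E[U | min(U, V) ≥ 2] = (52/25) / (16/25) = 13/4.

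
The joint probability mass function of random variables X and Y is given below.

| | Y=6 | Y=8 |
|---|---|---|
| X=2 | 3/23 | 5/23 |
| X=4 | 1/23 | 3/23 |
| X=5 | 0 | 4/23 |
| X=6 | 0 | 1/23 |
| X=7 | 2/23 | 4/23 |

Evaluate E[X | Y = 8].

76/17

P(Y = 8) = 17/23.
Σ X·P over the event = 2·(5/23) + 4·(3/23) + 5·(4/23) + 6·(1/23) + 7·(4/23) = 76/23.
E[X | Y = 8] = (76/23) / (17/23) = 76/17.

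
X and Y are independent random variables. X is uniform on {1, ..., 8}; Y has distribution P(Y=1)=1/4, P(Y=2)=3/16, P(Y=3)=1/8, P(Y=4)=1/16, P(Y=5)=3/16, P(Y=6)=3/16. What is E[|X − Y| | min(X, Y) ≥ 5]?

5/4

P(min(X, Y) ≥ 5) = 3/16.
Summing |X−Y|·P(x,y) over outcomes with min(X, Y) ≥ 5 gives 15/64.
E[|X − Y| | min(X, Y) ≥ 5] = (15/64) / (3/16) = 5/4.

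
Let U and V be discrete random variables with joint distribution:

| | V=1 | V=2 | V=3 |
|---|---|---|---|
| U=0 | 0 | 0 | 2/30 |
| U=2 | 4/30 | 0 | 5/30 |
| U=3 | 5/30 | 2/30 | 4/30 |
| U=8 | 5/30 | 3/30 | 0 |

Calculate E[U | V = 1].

P(V = 1) = 7/15.
Σ U·P over the event = 2·(4/30) + 3·(5/30) + 8·(5/30) = 21/10.
E[U | V = 1] = (21/10) / (7/15) = 9/2.

9/2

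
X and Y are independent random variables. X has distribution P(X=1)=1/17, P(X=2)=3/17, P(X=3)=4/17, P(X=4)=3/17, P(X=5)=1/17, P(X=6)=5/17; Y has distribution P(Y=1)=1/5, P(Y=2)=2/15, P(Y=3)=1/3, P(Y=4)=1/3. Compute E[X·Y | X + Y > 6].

P(X + Y > 6) = 137/255.
Summing XY·P(x,y) over outcomes with X + Y > 6 gives 141/17.
E[X·Y | X + Y > 6] = (141/17) / (137/255) = 2115/137.

2115/137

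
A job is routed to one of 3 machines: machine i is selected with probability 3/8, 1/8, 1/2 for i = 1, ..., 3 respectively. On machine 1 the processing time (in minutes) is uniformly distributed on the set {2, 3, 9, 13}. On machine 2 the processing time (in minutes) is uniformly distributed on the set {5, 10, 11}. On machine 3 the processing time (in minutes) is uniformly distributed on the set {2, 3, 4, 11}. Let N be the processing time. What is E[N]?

587/96

E[N | machine 1] = (2+3+9+13)/4 = 27/4.
E[N | machine 2] = (5+10+11)/3 = 26/3.
E[N | machine 3] = (2+3+4+11)/4 = 5.
By the law of total expectation,
E[N] = (3/8)·(27/4) + (1/8)·(26/3) + (1/2)·(5) = 587/96.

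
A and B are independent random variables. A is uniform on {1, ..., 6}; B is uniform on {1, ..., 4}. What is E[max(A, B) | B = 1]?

7/2

P(B = 1) = 1/4.
Summing max(A,B)·P(x,y) over outcomes with B = 1 gives 7/8.
E[max(A, B) | B = 1] = (7/8) / (1/4) = 7/2.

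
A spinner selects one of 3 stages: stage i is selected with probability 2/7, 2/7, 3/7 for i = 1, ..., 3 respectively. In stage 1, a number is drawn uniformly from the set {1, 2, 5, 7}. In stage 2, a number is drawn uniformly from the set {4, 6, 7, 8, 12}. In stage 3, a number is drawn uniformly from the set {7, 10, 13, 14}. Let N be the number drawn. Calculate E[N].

79/10

E[N | stage 1] = (1+2+5+7)/4 = 15/4.
E[N | stage 2] = (4+6+7+8+12)/5 = 37/5.
E[N | stage 3] = (7+10+13+14)/4 = 11.
By the law of total expectation,
E[N] = (2/7)·(15/4) + (2/7)·(37/5) + (3/7)·(11) = 79/10.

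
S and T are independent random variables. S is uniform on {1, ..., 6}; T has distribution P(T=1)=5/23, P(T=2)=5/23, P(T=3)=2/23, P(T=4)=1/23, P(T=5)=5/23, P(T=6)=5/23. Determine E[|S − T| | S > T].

5/2

P(S > T) = 29/69.
Summing |S−T|·P(x,y) over outcomes with S > T gives 145/138.
E[|S − T| | S > T] = (145/138) / (29/69) = 5/2.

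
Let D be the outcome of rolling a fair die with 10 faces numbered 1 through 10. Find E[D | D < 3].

Given D < 3, D is equally likely to be any of {1, 2}.
E[D | D < 3] = (1 + 2) / 2 = 3/2.

3/2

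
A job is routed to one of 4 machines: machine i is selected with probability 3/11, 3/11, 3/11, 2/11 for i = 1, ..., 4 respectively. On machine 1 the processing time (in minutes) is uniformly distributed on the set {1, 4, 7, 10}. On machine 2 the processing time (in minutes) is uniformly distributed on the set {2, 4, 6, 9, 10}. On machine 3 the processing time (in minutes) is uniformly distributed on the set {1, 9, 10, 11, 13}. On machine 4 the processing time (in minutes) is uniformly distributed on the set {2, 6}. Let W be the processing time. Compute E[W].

139/22

E[W | machine 1] = (1+4+7+10)/4 = 11/2.
E[W | machine 2] = (2+4+6+9+10)/5 = 31/5.
E[W | machine 3] = (1+9+10+11+13)/5 = 44/5.
E[W | machine 4] = (2+6)/2 = 4.
By the law of total expectation,
E[W] = (3/11)·(11/2) + (3/11)·(31/5) + (3/11)·(44/5) + (2/11)·(4) = 139/22.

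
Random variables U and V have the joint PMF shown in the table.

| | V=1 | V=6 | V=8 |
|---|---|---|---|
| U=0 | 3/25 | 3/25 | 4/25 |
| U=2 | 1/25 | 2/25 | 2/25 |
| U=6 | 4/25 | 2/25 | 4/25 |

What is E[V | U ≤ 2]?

P(U ≤ 2) = 3/5.
Σ V·P over the event = 1·(3/25) + 6·(3/25) + 8·(4/25) + 1·(1/25) + 6·(2/25) + 8·(2/25) = 82/25.
E[V | U ≤ 2] = (82/25) / (3/5) = 82/15.

82/15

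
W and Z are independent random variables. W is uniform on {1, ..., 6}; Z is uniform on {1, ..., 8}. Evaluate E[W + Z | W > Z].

P(W > Z) = 5/16.
Summing (W+Z)·P(x,y) over outcomes with W > Z gives 35/16.
E[W + Z | W > Z] = (35/16) / (5/16) = 7.

7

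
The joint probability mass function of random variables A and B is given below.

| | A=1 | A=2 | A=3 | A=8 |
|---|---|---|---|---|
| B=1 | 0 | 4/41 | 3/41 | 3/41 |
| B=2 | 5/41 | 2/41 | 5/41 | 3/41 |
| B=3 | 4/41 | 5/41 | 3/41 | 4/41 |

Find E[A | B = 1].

41/10

P(B = 1) = 10/41.
Σ A·P over the event = 2·(4/41) + 3·(3/41) + 8·(3/41) = 1.
E[A | B = 1] = (1) / (10/41) = 41/10.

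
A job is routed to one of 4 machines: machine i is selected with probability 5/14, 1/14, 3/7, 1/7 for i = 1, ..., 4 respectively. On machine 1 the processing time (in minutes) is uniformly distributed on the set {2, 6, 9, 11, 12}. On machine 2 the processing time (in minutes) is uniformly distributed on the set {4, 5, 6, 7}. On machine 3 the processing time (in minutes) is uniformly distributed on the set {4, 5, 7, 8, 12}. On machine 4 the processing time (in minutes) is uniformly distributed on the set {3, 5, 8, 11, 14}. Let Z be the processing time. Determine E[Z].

1051/140

E[Z | machine 1] = (2+6+9+11+12)/5 = 8.
E[Z | machine 2] = (4+5+6+7)/4 = 11/2.
E[Z | machine 3] = (4+5+7+8+12)/5 = 36/5.
E[Z | machine 4] = (3+5+8+11+14)/5 = 41/5.
E[Z] = (5/14)·(8) + (1/14)·(11/2) + (3/7)·(36/5) + (1/7)·(41/5) = 1051/140.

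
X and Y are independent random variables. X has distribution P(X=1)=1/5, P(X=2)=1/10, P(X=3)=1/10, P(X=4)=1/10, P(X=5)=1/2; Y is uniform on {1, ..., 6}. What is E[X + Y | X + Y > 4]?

397/51

P(X + Y > 4) = 17/20.
Summing (X+Y)·P(x,y) over outcomes with X + Y > 4 gives 397/60.
E[X + Y | X + Y > 4] = (397/60) / (17/20) = 397/51.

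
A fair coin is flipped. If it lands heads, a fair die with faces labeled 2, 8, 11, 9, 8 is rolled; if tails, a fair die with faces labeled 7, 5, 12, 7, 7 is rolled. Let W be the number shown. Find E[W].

E[W | heads] = (2+8+11+9+8)/5 = 38/5.
E[W | tails] = (7+5+12+7+7)/5 = 38/5.
By the law of total expectation,
E[W] = (1/2)·(38/5) + (1/2)·(38/5) = 38/5.

38/5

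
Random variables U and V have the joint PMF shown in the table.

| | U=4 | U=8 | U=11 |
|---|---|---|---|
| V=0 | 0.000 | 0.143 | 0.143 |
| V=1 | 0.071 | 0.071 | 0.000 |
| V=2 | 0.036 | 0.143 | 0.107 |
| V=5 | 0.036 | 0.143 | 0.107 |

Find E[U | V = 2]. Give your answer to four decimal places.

8.6189

P(V = 2) = 0.286.
Σ U·P over the event = 4·(0.036) + 8·(0.143) + 11·(0.107) = 2.465.
E[U | V = 2] = (2.465) / (0.286) = 8.6189.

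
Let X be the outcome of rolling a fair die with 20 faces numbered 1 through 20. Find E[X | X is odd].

10

Given X is odd, X is equally likely to be any of {1, 3, 5, 7, 9, 11, 13, 15, 17, 19}.
E[X | X is odd] = (1 + 3 + 5 + 7 + 9 + 11 + 13 + 15 + 17 + 19) / 10 = 10.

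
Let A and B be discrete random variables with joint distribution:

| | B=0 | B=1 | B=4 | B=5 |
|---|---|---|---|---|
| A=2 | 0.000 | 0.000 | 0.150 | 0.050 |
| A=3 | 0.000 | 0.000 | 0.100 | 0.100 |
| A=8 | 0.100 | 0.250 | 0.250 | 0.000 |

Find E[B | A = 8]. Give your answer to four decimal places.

2.0833

P(A = 8) = 0.600.
Σ B·P over the event = 0·(0.100) + 1·(0.250) + 4·(0.250) = 1.250.
E[B | A = 8] = (1.250) / (0.600) = 2.0833.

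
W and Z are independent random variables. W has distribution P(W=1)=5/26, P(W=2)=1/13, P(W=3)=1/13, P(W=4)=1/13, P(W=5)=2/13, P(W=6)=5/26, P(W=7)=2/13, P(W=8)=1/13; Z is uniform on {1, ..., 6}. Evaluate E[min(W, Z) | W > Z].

P(W > Z) = 89/156.
Summing min(W,Z)·P(x,y) over outcomes with W > Z gives 87/52.
E[min(W, Z) | W > Z] = (87/52) / (89/156) = 261/89.

261/89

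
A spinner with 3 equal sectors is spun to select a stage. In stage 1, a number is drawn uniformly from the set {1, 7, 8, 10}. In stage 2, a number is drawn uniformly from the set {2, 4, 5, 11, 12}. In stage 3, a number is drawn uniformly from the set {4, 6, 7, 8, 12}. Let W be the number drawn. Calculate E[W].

E[W | stage 1] = (1+7+8+10)/4 = 13/2.
E[W | stage 2] = (2+4+5+11+12)/5 = 34/5.
E[W | stage 3] = (4+6+7+8+12)/5 = 37/5.
By the law of total expectation,
E[W] = (1/3)·(13/2) + (1/3)·(34/5) + (1/3)·(37/5) = 69/10.

69/10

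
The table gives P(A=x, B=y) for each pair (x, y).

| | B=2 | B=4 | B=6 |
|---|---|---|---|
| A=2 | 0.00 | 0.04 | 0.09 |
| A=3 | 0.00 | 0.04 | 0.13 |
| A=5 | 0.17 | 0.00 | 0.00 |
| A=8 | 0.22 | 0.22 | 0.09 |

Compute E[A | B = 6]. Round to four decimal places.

4.1613

P(B = 6) = 0.31.
Σ A·P over the event = 2·(0.09) + 3·(0.13) + 8·(0.09) = 1.29.
E[A | B = 6] = (1.29) / (0.31) = 4.1613.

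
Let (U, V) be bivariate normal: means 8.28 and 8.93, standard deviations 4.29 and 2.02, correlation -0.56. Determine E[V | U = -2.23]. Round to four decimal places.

E[V | U=x] = μ_V + ρ(σ_V/σ_U)(x − μ_U) for jointly normal variables.
E[V | U=-2.23] = 8.93 + (-0.56)·(2.02/4.29)·(-2.23 − (8.28)) = 8.93 + (-0.26368)·(-10.51) = 11.7013.

11.7013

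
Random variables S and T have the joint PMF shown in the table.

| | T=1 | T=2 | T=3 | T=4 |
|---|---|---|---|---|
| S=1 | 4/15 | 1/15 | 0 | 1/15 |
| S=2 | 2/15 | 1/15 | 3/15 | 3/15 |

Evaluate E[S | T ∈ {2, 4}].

5/3

P(T ∈ {2, 4}) = 2/5.
Σ S·P over the event = 1·(1/15) + 1·(1/15) + 2·(1/15) + 2·(3/15) = 2/3.
E[S | T ∈ {2, 4}] = (2/3) / (2/5) = 5/3.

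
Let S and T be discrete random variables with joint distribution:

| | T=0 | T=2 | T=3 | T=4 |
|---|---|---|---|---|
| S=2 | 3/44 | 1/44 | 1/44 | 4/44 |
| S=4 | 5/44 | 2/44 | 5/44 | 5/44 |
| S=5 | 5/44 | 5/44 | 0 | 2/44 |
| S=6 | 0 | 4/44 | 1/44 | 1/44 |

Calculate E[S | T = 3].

P(T = 3) = 7/44.
Σ S·P over the event = 2·(1/44) + 4·(5/44) + 6·(1/44) = 7/11.
E[S | T = 3] = (7/11) / (7/44) = 4.

4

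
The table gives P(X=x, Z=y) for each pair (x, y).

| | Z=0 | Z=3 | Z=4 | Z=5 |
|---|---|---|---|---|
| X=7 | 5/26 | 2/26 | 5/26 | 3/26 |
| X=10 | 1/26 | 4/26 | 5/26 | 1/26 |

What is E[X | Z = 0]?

P(Z = 0) = 3/13.
Σ X·P over the event = 7·(5/26) + 10·(1/26) = 45/26.
E[X | Z = 0] = (45/26) / (3/13) = 15/2.

15/2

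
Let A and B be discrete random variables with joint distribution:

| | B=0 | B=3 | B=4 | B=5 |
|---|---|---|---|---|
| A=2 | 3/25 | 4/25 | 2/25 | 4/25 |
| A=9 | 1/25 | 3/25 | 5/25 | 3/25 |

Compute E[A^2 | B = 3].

37

P(B = 3) = 7/25.
Σ A^2·P over the event = 4·(4/25) + 81·(3/25) = 259/25.
E[A^2 | B = 3] = (259/25) / (7/25) = 37.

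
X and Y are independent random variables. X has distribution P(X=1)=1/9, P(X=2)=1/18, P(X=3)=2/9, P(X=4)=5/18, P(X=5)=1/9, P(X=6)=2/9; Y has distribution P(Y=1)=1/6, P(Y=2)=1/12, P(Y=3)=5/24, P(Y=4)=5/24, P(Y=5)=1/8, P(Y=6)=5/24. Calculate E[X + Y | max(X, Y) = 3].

P(max(X, Y) = 3) = 59/432.
Summing (X+Y)·P(x,y) over outcomes with max(X, Y) = 3 gives 289/432.
E[X + Y | max(X, Y) = 3] = (289/432) / (59/432) = 289/59.

289/59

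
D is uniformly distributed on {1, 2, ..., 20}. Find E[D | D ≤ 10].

11/2

Given D ≤ 10, D is equally likely to be any of {1, 2, 3, 4, 5, 6, 7, 8, 9, 10}.
E[D | D ≤ 10] = (1 + 2 + 3 + 4 + 5 + 6 + 7 + 8 + 9 + 10) / 10 = 11/2.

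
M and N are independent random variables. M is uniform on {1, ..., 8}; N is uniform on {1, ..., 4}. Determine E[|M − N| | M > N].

P(M > N) = 11/16.
Summing |M−N|·P(x,y) over outcomes with M > N gives 37/16.
E[|M − N| | M > N] = (37/16) / (11/16) = 37/11.

37/11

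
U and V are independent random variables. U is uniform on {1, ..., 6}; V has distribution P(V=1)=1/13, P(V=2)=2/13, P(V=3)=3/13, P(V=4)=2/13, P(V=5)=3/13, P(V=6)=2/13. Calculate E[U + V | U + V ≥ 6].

P(U + V ≥ 6) = 10/13.
Summing (U+V)·P(x,y) over outcomes with U + V ≥ 6 gives 82/13.
E[U + V | U + V ≥ 6] = (82/13) / (10/13) = 41/5.

41/5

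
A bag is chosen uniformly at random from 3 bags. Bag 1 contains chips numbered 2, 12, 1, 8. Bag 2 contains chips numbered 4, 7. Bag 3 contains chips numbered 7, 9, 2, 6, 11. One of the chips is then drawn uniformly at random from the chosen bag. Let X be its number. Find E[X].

E[X | bag 1] = (2+12+1+8)/4 = 23/4.
E[X | bag 2] = (4+7)/2 = 11/2.
E[X | bag 3] = (7+9+2+6+11)/5 = 7.
E[X] = (1/3)·(23/4) + (1/3)·(11/2) + (1/3)·(7) = 73/12.

73/12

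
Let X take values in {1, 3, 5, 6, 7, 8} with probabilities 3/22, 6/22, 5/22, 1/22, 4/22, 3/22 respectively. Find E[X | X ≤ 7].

80/19

P(X ≤ 7) = 19/22.
Σ over the event: 1·3/22 + 3·3/11 + 5·5/22 + 6·1/22 + 7·2/11 = 40/11.
E[X | X ≤ 7] = (40/11) / (19/22) = 80/19.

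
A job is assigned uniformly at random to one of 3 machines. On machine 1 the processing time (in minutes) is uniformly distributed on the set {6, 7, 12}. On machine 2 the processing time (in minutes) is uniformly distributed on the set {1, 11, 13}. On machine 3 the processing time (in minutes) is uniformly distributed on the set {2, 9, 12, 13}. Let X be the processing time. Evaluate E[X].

77/9

E[X | machine 1] = (6+7+12)/3 = 25/3.
E[X | machine 2] = (1+11+13)/3 = 25/3.
E[X | machine 3] = (2+9+12+13)/4 = 9.
E[X] = (1/3)·(25/3) + (1/3)·(25/3) + (1/3)·(9) = 77/9.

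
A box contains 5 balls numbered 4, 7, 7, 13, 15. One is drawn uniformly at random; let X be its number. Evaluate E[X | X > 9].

14

P(X > 9) = 2/5.
Σ over the event: 13·1/5 + 15·1/5 = 28/5.
E[X | X > 9] = (28/5) / (2/5) = 14.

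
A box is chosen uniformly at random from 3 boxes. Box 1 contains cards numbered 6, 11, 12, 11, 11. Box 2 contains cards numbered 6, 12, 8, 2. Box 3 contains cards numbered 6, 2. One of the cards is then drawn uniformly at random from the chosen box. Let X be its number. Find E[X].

E[X | box 1] = (6+11+12+11+11)/5 = 51/5.
E[X | box 2] = (6+12+8+2)/4 = 7.
E[X | box 3] = (6+2)/2 = 4.
By the law of total expectation,
E[X] = (1/3)·(51/5) + (1/3)·(7) + (1/3)·(4) = 106/15.

106/15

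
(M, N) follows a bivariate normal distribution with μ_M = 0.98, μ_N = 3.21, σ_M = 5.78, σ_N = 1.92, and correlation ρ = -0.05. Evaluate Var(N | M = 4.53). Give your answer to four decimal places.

For a bivariate normal, Var(N | M=x) = σ_N²(1 − ρ²).
Var(N | M=4.53) = (1.92)²·(1 − (-0.05)²) = 3.6864·0.9975 = 3.6772.

3.6772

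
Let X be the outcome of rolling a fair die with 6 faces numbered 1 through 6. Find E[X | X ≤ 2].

3/2

Given X ≤ 2, X is equally likely to be any of {1, 2}.
E[X | X ≤ 2] = (1 + 2) / 2 = 3/2.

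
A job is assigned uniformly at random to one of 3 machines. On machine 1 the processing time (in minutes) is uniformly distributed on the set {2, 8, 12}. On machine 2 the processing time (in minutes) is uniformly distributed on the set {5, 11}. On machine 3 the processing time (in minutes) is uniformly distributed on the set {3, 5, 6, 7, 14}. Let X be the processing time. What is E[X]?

E[X | machine 1] = (2+8+12)/3 = 22/3.
E[X | machine 2] = (5+11)/2 = 8.
E[X | machine 3] = (3+5+6+7+14)/5 = 7.
By the law of total expectation,
E[X] = (1/3)·(22/3) + (1/3)·(8) + (1/3)·(7) = 67/9.

67/9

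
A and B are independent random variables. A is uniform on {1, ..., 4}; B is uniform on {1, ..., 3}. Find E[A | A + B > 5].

Outcomes with A + B > 5: (3,3), (4,2), (4,3), each with probability 1/12.
E[A | A + B > 5] = (3 + 4 + 4) / 3 = 11/3.

11/3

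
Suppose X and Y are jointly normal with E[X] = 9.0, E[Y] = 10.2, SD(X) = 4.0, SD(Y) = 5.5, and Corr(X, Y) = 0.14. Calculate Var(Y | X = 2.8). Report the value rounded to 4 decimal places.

29.6571

For a bivariate normal, Var(Y | X=x) = σ_Y²(1 − ρ²).
Var(Y | X=2.8) = (5.5)²·(1 − (0.14)²) = 30.25·0.9804 = 29.6571.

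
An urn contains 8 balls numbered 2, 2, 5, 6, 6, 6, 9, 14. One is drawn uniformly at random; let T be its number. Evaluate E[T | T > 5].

P(T > 5) = 5/8.
Σ over the event: 6·3/8 + 9·1/8 + 14·1/8 = 41/8.
E[T | T > 5] = (41/8) / (5/8) = 41/5.

41/5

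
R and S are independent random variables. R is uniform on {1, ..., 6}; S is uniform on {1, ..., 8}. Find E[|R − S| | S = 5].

Outcomes with S = 5: (1,5), (2,5), (3,5), (4,5), (5,5), (6,5), each with probability 1/48.
E[|R − S| | S = 5] = (4 + 3 + 2 + 1 + 0 + 1) / 6 = 11/6.

11/6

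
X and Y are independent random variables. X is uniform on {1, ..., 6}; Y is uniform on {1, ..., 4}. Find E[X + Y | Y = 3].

13/2

Outcomes with Y = 3: (1,3), (2,3), (3,3), (4,3), (5,3), (6,3), each with probability 1/24.
E[X + Y | Y = 3] = (4 + 5 + 6 + 7 + 8 + 9) / 6 = 13/2.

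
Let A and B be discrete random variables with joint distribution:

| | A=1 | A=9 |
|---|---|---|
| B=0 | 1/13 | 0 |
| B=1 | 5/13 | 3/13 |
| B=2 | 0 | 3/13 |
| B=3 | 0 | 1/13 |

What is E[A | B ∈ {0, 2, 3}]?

P(B ∈ {0, 2, 3}) = 5/13.
Σ A·P over the event = 1·(1/13) + 9·(3/13) + 9·(1/13) = 37/13.
E[A | B ∈ {0, 2, 3}] = (37/13) / (5/13) = 37/5.

37/5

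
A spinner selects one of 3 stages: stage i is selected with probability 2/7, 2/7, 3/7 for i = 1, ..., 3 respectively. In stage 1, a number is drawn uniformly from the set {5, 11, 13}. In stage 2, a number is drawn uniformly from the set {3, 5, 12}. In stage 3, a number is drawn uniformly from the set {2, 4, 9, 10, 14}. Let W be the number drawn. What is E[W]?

E[W | stage 1] = (5+11+13)/3 = 29/3.
E[W | stage 2] = (3+5+12)/3 = 20/3.
E[W | stage 3] = (2+4+9+10+14)/5 = 39/5.
E[W] = (2/7)·(29/3) + (2/7)·(20/3) + (3/7)·(39/5) = 841/105.

841/105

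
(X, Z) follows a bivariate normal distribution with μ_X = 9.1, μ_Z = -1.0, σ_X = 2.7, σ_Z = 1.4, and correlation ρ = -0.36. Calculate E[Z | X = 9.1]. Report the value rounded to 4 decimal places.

-1.0000

For a bivariate normal, E[Z | X=x] = μ_Z + ρ·(σ_Z/σ_X)·(x − μ_X).
E[Z | X=9.1] = -1.0 + (-0.36)·(1.4/2.7)·(9.1 − (9.1)) = -1.0 + (-0.18667)·(0) = -1.0000.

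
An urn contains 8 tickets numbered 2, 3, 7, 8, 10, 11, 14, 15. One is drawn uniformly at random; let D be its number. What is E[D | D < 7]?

P(D < 7) = 1/4.
Σ over the event: 2·1/8 + 3·1/8 = 5/8.
E[D | D < 7] = (5/8) / (1/4) = 5/2.

5/2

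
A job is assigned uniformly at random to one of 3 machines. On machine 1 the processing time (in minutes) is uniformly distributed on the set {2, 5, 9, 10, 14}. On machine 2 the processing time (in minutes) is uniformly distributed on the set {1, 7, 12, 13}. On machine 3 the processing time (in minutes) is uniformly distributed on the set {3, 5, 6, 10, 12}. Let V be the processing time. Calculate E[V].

469/60

E[V | machine 1] = (2+5+9+10+14)/5 = 8.
E[V | machine 2] = (1+7+12+13)/4 = 33/4.
E[V | machine 3] = (3+5+6+10+12)/5 = 36/5.
E[V] = (1/3)·(8) + (1/3)·(33/4) + (1/3)·(36/5) = 469/60.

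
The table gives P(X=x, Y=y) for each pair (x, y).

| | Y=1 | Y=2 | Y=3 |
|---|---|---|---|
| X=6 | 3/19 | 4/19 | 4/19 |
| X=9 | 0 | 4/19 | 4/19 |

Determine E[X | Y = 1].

6

P(Y = 1) = 3/19.
Σ X·P over the event = 6·(3/19) = 18/19.
E[X | Y = 1] = (18/19) / (3/19) = 6.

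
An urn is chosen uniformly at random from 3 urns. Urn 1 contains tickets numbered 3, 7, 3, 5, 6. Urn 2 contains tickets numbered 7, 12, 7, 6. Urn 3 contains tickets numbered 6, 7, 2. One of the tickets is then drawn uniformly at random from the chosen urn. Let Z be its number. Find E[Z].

E[Z | urn 1] = (3+7+3+5+6)/5 = 24/5.
E[Z | urn 2] = (7+12+7+6)/4 = 8.
E[Z | urn 3] = (6+7+2)/3 = 5.
E[Z] = (1/3)·(24/5) + (1/3)·(8) + (1/3)·(5) = 89/15.

89/15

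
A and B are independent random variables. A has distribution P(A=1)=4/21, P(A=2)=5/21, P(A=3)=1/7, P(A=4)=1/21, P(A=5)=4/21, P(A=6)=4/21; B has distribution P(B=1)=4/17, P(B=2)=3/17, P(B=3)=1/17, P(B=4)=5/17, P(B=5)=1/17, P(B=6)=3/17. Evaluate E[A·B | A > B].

P(A > B) = 157/357.
Summing AB·P(x,y) over outcomes with A > B gives 1754/357.
E[A·B | A > B] = (1754/357) / (157/357) = 1754/157.

1754/157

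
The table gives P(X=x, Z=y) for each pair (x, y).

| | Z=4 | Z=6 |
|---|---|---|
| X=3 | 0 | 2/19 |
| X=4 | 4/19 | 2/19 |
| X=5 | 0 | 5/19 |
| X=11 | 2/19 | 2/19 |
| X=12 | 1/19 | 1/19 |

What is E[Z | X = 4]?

P(X = 4) = 6/19.
Σ Z·P over the event = 4·(4/19) + 6·(2/19) = 28/19.
E[Z | X = 4] = (28/19) / (6/19) = 14/3.

14/3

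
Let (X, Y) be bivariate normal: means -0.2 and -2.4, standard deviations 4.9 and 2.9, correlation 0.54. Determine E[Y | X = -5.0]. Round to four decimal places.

The regression of Y on X has slope ρ·σ_Y/σ_X and passes through (μ_X, μ_Y).
E[Y | X=-5.0] = -2.4 + (0.54)·(2.9/4.9)·(-5.0 − (-0.2)) = -2.4 + (0.31959)·(-4.8) = -3.9340.

-3.9340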